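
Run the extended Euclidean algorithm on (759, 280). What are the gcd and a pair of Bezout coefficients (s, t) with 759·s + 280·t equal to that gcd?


Euclidean algorithm on (759, 280) — divide until remainder is 0:
  759 = 2 · 280 + 199
  280 = 1 · 199 + 81
  199 = 2 · 81 + 37
  81 = 2 · 37 + 7
  37 = 5 · 7 + 2
  7 = 3 · 2 + 1
  2 = 2 · 1 + 0
gcd(759, 280) = 1.
Track Bezout coefficients alongside the remainders: start with r₀ = 759 = a·1 + b·0 (s = 1, t = 0) and r₁ = 280 = a·0 + b·1 (s = 0, t = 1); each new remainder r_{k+1} = r_{k-1} − q_k·r_k inherits s_{k+1} = s_{k-1} − q_k·s_k, t_{k+1} = t_{k-1} − q_k·t_k, so r_k = a·s_k + b·t_k at every step:
  q = 2: r = 199, s = 1 − 2·0 = 1, t = 0 − 2·1 = -2  (check: 759·1 + 280·(-2) = 199)
  q = 1: r = 81, s = 0 − 1·1 = -1, t = 1 − 1·(-2) = 3  (check: 759·(-1) + 280·3 = 81)
  q = 2: r = 37, s = 1 − 2·(-1) = 3, t = -2 − 2·3 = -8  (check: 759·3 + 280·(-8) = 37)
  q = 2: r = 7, s = -1 − 2·3 = -7, t = 3 − 2·(-8) = 19  (check: 759·(-7) + 280·19 = 7)
  q = 5: r = 2, s = 3 − 5·(-7) = 38, t = -8 − 5·19 = -103  (check: 759·38 + 280·(-103) = 2)
  q = 3: r = 1, s = -7 − 3·38 = -121, t = 19 − 3·(-103) = 328  (check: 759·(-121) + 280·328 = 1)
The row with r = 1 (the gcd) gives the Bezout coefficients s = -121, t = 328.
Result: 759 · (-121) + 280 · (328) = 1.

gcd(759, 280) = 1; s = -121, t = 328 (check: 759·(-121) + 280·328 = 1).


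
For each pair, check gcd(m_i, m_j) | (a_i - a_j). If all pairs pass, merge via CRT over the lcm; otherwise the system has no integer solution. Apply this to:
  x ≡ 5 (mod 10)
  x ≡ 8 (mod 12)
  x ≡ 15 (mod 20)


Moduli 10, 12, 20 are not pairwise coprime, so CRT works modulo lcm(m_i) when all pairwise compatibility conditions hold.
Pairwise compatibility: gcd(m_i, m_j) must divide a_i - a_j for every pair.
Merge one congruence at a time:
  Start: x ≡ 5 (mod 10).
  Combine with x ≡ 8 (mod 12): gcd(10, 12) = 2, and 8 - 5 = 3 is NOT divisible by 2.
    ⇒ system is inconsistent (no integer solution).

No solution (the system is inconsistent).


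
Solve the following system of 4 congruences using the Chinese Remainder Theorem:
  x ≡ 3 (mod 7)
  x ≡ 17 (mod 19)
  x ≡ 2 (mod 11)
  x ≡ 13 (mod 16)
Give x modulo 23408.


Product of moduli M = 7 · 19 · 11 · 16 = 23408.
Merge one congruence at a time:
  Start: x ≡ 3 (mod 7).
  Combine with x ≡ 17 (mod 19); new modulus lcm = 133.
    Write x = 3 + 7·t and substitute into x ≡ 17 (mod 19): 7·t ≡ 17 − 3 = 14 (mod 19).
    The inverse of 7 mod 19 is 11 (since 7·11 = 77 = 4·19 + 1), so t ≡ 11·14 = 154 ≡ 2 (mod 19).
    Then x = 3 + 7·2 = 17, valid modulo lcm(7, 19) = 133: x ≡ 17 (mod 133).
  Combine with x ≡ 2 (mod 11); new modulus lcm = 1463.
    Write x = 17 + 133·t and substitute into x ≡ 2 (mod 11): 133·t ≡ 2 − 17 = -15 (mod 11).
    Reduce coefficients mod 11: 1·t ≡ 7 (mod 11).
    So t ≡ 7 (mod 11).
    Then x = 17 + 133·7 = 948, valid modulo lcm(133, 11) = 1463: x ≡ 948 (mod 1463).
  Combine with x ≡ 13 (mod 16); new modulus lcm = 23408.
    Write x = 948 + 1463·t and substitute into x ≡ 13 (mod 16): 1463·t ≡ 13 − 948 = -935 (mod 16).
    Reduce coefficients mod 16: 7·t ≡ 9 (mod 16).
    The inverse of 7 mod 16 is 7 (since 7·7 = 49 = 3·16 + 1), so t ≡ 7·9 = 63 ≡ 15 (mod 16).
    Then x = 948 + 1463·15 = 22893, valid modulo lcm(1463, 16) = 23408: x ≡ 22893 (mod 23408).
Verify against each original: 22893 mod 7 = 3, 22893 mod 19 = 17, 22893 mod 11 = 2, 22893 mod 16 = 13.

x ≡ 22893 (mod 23408).


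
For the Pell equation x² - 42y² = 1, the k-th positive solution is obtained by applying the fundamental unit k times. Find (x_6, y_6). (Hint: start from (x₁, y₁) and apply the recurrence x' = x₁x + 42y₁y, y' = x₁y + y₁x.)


Step 1: Find the fundamental solution (x₁, y₁) of x² - 42y² = 1.
  Expand √42 as a continued fraction. a₀ = ⌊√42⌋ = 6; iterate m_{k+1} = d_k·a_k − m_k, d_{k+1} = (42 − m_{k+1}²)/d_k, a_{k+1} = ⌊(a₀ + m_{k+1})/d_{k+1}⌋ (starting m₀ = 0, d₀ = 1), with convergents p_k = a_k·p_{k-1} + p_{k-2}, q_k = a_k·q_{k-1} + q_{k-2} (p₋₁ = 1, q₋₁ = 0):
  k = 0: a₀ = 6; p₀/q₀ = 6/1; p₀² − 42·q₀² = 36 − 42 = -6.
  k = 1: m = 6, d = 6, a = ⌊(6 + 6)/6⌋ = 2; p/q = (2·6 + 1)/(2·1 + 0) = 13/2; p² − 42·q² = 169 − 168 = 1.
  The first convergent with p² − 42·q² = 1 gives the fundamental solution (x₁, y₁) = (13, 2).
Step 2: Apply the recurrence (x_{n+1}, y_{n+1}) = (x₁x_n + 42y₁y_n, x₁y_n + y₁x_n) repeatedly.
  From (x_1, y_1) = (13, 2): x_2 = 13·13 + 42·2·2 = 337; y_2 = 13·2 + 2·13 = 52.
  From (x_2, y_2) = (337, 52): x_3 = 13·337 + 42·2·52 = 8749; y_3 = 13·52 + 2·337 = 1350.
  From (x_3, y_3) = (8749, 1350): x_4 = 13·8749 + 42·2·1350 = 227137; y_4 = 13·1350 + 2·8749 = 35048.
  From (x_4, y_4) = (227137, 35048): x_5 = 13·227137 + 42·2·35048 = 5896813; y_5 = 13·35048 + 2·227137 = 909898.
  From (x_5, y_5) = (5896813, 909898): x_6 = 13·5896813 + 42·2·909898 = 153090001; y_6 = 13·909898 + 2·5896813 = 23622300.
Step 3: Verify x_6² - 42·y_6² = 23436548406180001 - 23436548406180000 = 1 (should be 1). ✓

(x_1, y_1) = (13, 2); (x_6, y_6) = (153090001, 23622300).


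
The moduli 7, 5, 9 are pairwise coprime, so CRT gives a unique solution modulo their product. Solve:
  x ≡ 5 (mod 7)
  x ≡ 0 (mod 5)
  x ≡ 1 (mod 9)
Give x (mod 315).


Moduli 7, 5, 9 are pairwise coprime; by CRT there is a unique solution modulo M = 7 · 5 · 9 = 315.
Solve pairwise, accumulating the modulus:
  Start with x ≡ 5 (mod 7).
  Combine with x ≡ 0 (mod 5): since gcd(7, 5) = 1, we get a unique residue mod 35.
    Write x = 5 + 7·t and substitute into x ≡ 0 (mod 5): 7·t ≡ 0 − 5 = -5 (mod 5).
    Reduce coefficients mod 5: 2·t ≡ 0 (mod 5).
    The inverse of 2 mod 5 is 3 (since 2·3 = 6 = 1·5 + 1), so t ≡ 3·0 = 0 ≡ 0 (mod 5).
    Then x = 5 + 7·0 = 5, valid modulo lcm(7, 5) = 35: x ≡ 5 (mod 35).
  Combine with x ≡ 1 (mod 9): since gcd(35, 9) = 1, we get a unique residue mod 315.
    Write x = 5 + 35·t and substitute into x ≡ 1 (mod 9): 35·t ≡ 1 − 5 = -4 (mod 9).
    Reduce coefficients mod 9: 8·t ≡ 5 (mod 9).
    The inverse of 8 mod 9 is 8 (since 8·8 = 64 = 7·9 + 1), so t ≡ 8·5 = 40 ≡ 4 (mod 9).
    Then x = 5 + 35·4 = 145, valid modulo lcm(35, 9) = 315: x ≡ 145 (mod 315).
Verify: 145 mod 7 = 5 ✓, 145 mod 5 = 0 ✓, 145 mod 9 = 1 ✓.

x ≡ 145 (mod 315).


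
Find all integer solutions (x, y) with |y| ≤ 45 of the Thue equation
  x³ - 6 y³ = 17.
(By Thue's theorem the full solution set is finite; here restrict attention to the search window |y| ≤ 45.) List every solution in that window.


The equation is x³ - 6y³ = 17. For fixed y, x³ = 6·y³ + 17, so a solution requires the RHS to be a perfect cube.
Strategy: iterate y from -45 to 45, compute RHS = 6·y³ + 17, and check whether it is a (positive or negative) perfect cube.
Check small values of y:
  y = 0: RHS = 17 is not a perfect cube.
  y = 1: RHS = 23 is not a perfect cube.
  y = -1: RHS = 11 is not a perfect cube.
  y = 2: RHS = 65 is not a perfect cube.
  y = -2: RHS = -31 is not a perfect cube.
  y = 3: RHS = 179 is not a perfect cube.
  y = -3: RHS = -145 is not a perfect cube.
Continuing the search up to |y| = 45 finds no solutions either.
No (x, y) in the scanned range satisfies the equation.

No integer solutions with |y| ≤ 45.


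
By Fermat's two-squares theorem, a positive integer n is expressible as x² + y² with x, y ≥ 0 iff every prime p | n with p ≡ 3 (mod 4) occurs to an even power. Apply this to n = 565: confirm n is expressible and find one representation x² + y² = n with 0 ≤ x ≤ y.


Step 1: Factor n = 565 = 5 · 113.
Step 2: Check the mod-4 condition on each prime factor: 5 ≡ 1 (mod 4), exponent 1; 113 ≡ 1 (mod 4), exponent 1.
All primes ≡ 3 (mod 4) appear to even exponent (or don't appear), so by the two-squares theorem n IS expressible as a sum of two squares.
Step 3: Build a representation. Here n = 5 · 113 is a product of primes ≡ 1 (mod 4). Each prime p ≡ 1 (mod 4) is itself a sum of two squares; find a² by testing p − a² for a perfect square:
  5: 5 − 1² = 4 = 2² ⇒ 5 = 1² + 2².
  113: 113 − 1² = 112, 113 − 2² = 109, 113 − 3² = 104, 113 − 4² = 97, 113 − 5² = 88, 113 − 6² = 77, 113 − 7² = 64 = 8² ⇒ 113 = 7² + 8².
  Combine using the Brahmagupta–Fibonacci identity (a² + b²)(c² + d²) = (ac − bd)² + (ad + bc)² = (ac + bd)² + (ad − bc)²:
  5 · 113 = 565: from (1² + 2²)(7² + 8²), take (1·7 − 2·8, 1·8 + 2·7) = (7 − 16, 8 + 14) = (-9, 22); dropping signs (only squares matter) gives (9, 22); check 9² + 22² = 81 + 484 = 565 ✓.
Step 4: Order so x ≤ y and verify: 9² + 22² = 81 + 484 = 565 = n. ✓

n = 565 = 9² + 22² (one valid representation with x ≤ y).


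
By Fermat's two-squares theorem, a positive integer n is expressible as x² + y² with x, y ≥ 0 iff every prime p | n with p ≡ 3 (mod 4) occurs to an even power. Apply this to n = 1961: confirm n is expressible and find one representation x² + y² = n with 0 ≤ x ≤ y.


Step 1: Factor n = 1961 = 37 · 53.
Step 2: Check the mod-4 condition on each prime factor: 37 ≡ 1 (mod 4), exponent 1; 53 ≡ 1 (mod 4), exponent 1.
All primes ≡ 3 (mod 4) appear to even exponent (or don't appear), so by the two-squares theorem n IS expressible as a sum of two squares.
Step 3: Build a representation. Here n = 37 · 53 is a product of primes ≡ 1 (mod 4). Each prime p ≡ 1 (mod 4) is itself a sum of two squares; find a² by testing p − a² for a perfect square:
  37: 37 − 1² = 36 = 6² ⇒ 37 = 1² + 6².
  53: 53 − 1² = 52, 53 − 2² = 49 = 7² ⇒ 53 = 2² + 7².
  Combine using the Brahmagupta–Fibonacci identity (a² + b²)(c² + d²) = (ac − bd)² + (ad + bc)² = (ac + bd)² + (ad − bc)²:
  37 · 53 = 1961: from (1² + 6²)(2² + 7²), take (1·2 − 6·7, 1·7 + 6·2) = (2 − 42, 7 + 12) = (-40, 19); dropping signs (only squares matter) gives (40, 19); check 40² + 19² = 1600 + 361 = 1961 ✓.
Step 4: Order so x ≤ y and verify: 19² + 40² = 361 + 1600 = 1961 = n. ✓

n = 1961 = 19² + 40² (one valid representation with x ≤ y).


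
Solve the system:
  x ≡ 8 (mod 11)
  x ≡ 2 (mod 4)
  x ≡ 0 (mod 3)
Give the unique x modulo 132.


Moduli 11, 4, 3 are pairwise coprime; by CRT there is a unique solution modulo M = 11 · 4 · 3 = 132.
Solve pairwise, accumulating the modulus:
  Start with x ≡ 8 (mod 11).
  Combine with x ≡ 2 (mod 4): since gcd(11, 4) = 1, we get a unique residue mod 44.
    Write x = 8 + 11·t and substitute into x ≡ 2 (mod 4): 11·t ≡ 2 − 8 = -6 (mod 4).
    Reduce coefficients mod 4: 3·t ≡ 2 (mod 4).
    The inverse of 3 mod 4 is 3 (since 3·3 = 9 = 2·4 + 1), so t ≡ 3·2 = 6 ≡ 2 (mod 4).
    Then x = 8 + 11·2 = 30, valid modulo lcm(11, 4) = 44: x ≡ 30 (mod 44).
  Combine with x ≡ 0 (mod 3): since gcd(44, 3) = 1, we get a unique residue mod 132.
    Write x = 30 + 44·t and substitute into x ≡ 0 (mod 3): 44·t ≡ 0 − 30 = -30 (mod 3).
    Reduce coefficients mod 3: 2·t ≡ 0 (mod 3).
    The inverse of 2 mod 3 is 2 (since 2·2 = 4 = 1·3 + 1), so t ≡ 2·0 = 0 ≡ 0 (mod 3).
    Then x = 30 + 44·0 = 30, valid modulo lcm(44, 3) = 132: x ≡ 30 (mod 132).
Verify: 30 mod 11 = 8 ✓, 30 mod 4 = 2 ✓, 30 mod 3 = 0 ✓.

x ≡ 30 (mod 132).


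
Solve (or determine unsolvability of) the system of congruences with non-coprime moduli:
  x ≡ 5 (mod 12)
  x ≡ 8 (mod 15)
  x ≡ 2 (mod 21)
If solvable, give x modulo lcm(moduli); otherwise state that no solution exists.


Moduli 12, 15, 21 are not pairwise coprime, so CRT works modulo lcm(m_i) when all pairwise compatibility conditions hold.
Pairwise compatibility: gcd(m_i, m_j) must divide a_i - a_j for every pair.
Merge one congruence at a time:
  Start: x ≡ 5 (mod 12).
  Combine with x ≡ 8 (mod 15): gcd(12, 15) = 3; 8 - 5 = 3, which IS divisible by 3, so compatible.
    Write x = 5 + 12·t and substitute into x ≡ 8 (mod 15): 12·t ≡ 8 − 5 = 3 (mod 15).
    Divide the congruence (and modulus) by g = 3: 4·t ≡ 1 (mod 5).
    The inverse of 4 mod 5 is 4 (since 4·4 = 16 = 3·5 + 1), so t ≡ 4·1 = 4 ≡ 4 (mod 5).
    Then x = 5 + 12·4 = 53, valid modulo lcm(12, 15) = 60: x ≡ 53 (mod 60).
  Combine with x ≡ 2 (mod 21): gcd(60, 21) = 3; 2 - 53 = -51, which IS divisible by 3, so compatible.
    Write x = 53 + 60·t and substitute into x ≡ 2 (mod 21): 60·t ≡ 2 − 53 = -51 (mod 21).
    Divide the congruence (and modulus) by g = 3: 20·t ≡ -17 (mod 7).
    Reduce coefficients mod 7: 6·t ≡ 4 (mod 7).
    The inverse of 6 mod 7 is 6 (since 6·6 = 36 = 5·7 + 1), so t ≡ 6·4 = 24 ≡ 3 (mod 7).
    Then x = 53 + 60·3 = 233, valid modulo lcm(60, 21) = 420: x ≡ 233 (mod 420).
Verify: 233 mod 12 = 5, 233 mod 15 = 8, 233 mod 21 = 2.

x ≡ 233 (mod 420).


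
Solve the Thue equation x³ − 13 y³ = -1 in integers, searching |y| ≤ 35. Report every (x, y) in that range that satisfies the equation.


The equation is x³ - 13y³ = -1. For fixed y, x³ = 13·y³ − 1, so a solution requires the RHS to be a perfect cube.
Strategy: iterate y from -35 to 35, compute RHS = 13·y³ − 1, and check whether it is a (positive or negative) perfect cube.
Check small values of y:
  y = 0: RHS = -1 = (-1)³ ⇒ x = -1 works.
  y = 1: RHS = 12 is not a perfect cube.
  y = -1: RHS = -14 is not a perfect cube.
  y = 2: RHS = 103 is not a perfect cube.
  y = -2: RHS = -105 is not a perfect cube.
  y = 3: RHS = 350 is not a perfect cube.
  y = -3: RHS = -352 is not a perfect cube.
Continuing the search up to |y| = 35 finds no further solutions beyond those listed.
Collected solutions: (-1, 0).

Solutions (with |y| ≤ 35): (-1, 0).


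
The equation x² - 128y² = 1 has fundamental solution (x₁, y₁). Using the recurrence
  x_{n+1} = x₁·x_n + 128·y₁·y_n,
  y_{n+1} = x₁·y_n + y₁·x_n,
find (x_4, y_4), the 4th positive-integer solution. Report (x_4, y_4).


Step 1: Find the fundamental solution (x₁, y₁) of x² - 128y² = 1.
  Expand √128 as a continued fraction. a₀ = ⌊√128⌋ = 11; iterate m_{k+1} = d_k·a_k − m_k, d_{k+1} = (128 − m_{k+1}²)/d_k, a_{k+1} = ⌊(a₀ + m_{k+1})/d_{k+1}⌋ (starting m₀ = 0, d₀ = 1), with convergents p_k = a_k·p_{k-1} + p_{k-2}, q_k = a_k·q_{k-1} + q_{k-2} (p₋₁ = 1, q₋₁ = 0):
  k = 0: a₀ = 11; p₀/q₀ = 11/1; p₀² − 128·q₀² = 121 − 128 = -7.
  k = 1: m = 11, d = 7, a = ⌊(11 + 11)/7⌋ = 3; p/q = (3·11 + 1)/(3·1 + 0) = 34/3; p² − 128·q² = 1156 − 1152 = 4.
  k = 2: m = 10, d = 4, a = ⌊(11 + 10)/4⌋ = 5; p/q = (5·34 + 11)/(5·3 + 1) = 181/16; p² − 128·q² = 32761 − 32768 = -7.
  k = 3: m = 10, d = 7, a = ⌊(11 + 10)/7⌋ = 3; p/q = (3·181 + 34)/(3·16 + 3) = 577/51; p² − 128·q² = 332929 − 332928 = 1.
  The first convergent with p² − 128·q² = 1 gives the fundamental solution (x₁, y₁) = (577, 51).
Step 2: Apply the recurrence (x_{n+1}, y_{n+1}) = (x₁x_n + 128y₁y_n, x₁y_n + y₁x_n) repeatedly.
  From (x_1, y_1) = (577, 51): x_2 = 577·577 + 128·51·51 = 665857; y_2 = 577·51 + 51·577 = 58854.
  From (x_2, y_2) = (665857, 58854): x_3 = 577·665857 + 128·51·58854 = 768398401; y_3 = 577·58854 + 51·665857 = 67917465.
  From (x_3, y_3) = (768398401, 67917465): x_4 = 577·768398401 + 128·51·67917465 = 886731088897; y_4 = 577·67917465 + 51·768398401 = 78376695756.
Step 3: Verify x_4² - 128·y_4² = 786292024016459316676609 - 786292024016459316676608 = 1 (should be 1). ✓

(x_1, y_1) = (577, 51); (x_4, y_4) = (886731088897, 78376695756).


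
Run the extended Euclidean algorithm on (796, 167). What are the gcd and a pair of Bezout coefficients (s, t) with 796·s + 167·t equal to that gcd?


Euclidean algorithm on (796, 167) — divide until remainder is 0:
  796 = 4 · 167 + 128
  167 = 1 · 128 + 39
  128 = 3 · 39 + 11
  39 = 3 · 11 + 6
  11 = 1 · 6 + 5
  6 = 1 · 5 + 1
  5 = 5 · 1 + 0
gcd(796, 167) = 1.
Track Bezout coefficients alongside the remainders: start with r₀ = 796 = a·1 + b·0 (s = 1, t = 0) and r₁ = 167 = a·0 + b·1 (s = 0, t = 1); each new remainder r_{k+1} = r_{k-1} − q_k·r_k inherits s_{k+1} = s_{k-1} − q_k·s_k, t_{k+1} = t_{k-1} − q_k·t_k, so r_k = a·s_k + b·t_k at every step:
  q = 4: r = 128, s = 1 − 4·0 = 1, t = 0 − 4·1 = -4  (check: 796·1 + 167·(-4) = 128)
  q = 1: r = 39, s = 0 − 1·1 = -1, t = 1 − 1·(-4) = 5  (check: 796·(-1) + 167·5 = 39)
  q = 3: r = 11, s = 1 − 3·(-1) = 4, t = -4 − 3·5 = -19  (check: 796·4 + 167·(-19) = 11)
  q = 3: r = 6, s = -1 − 3·4 = -13, t = 5 − 3·(-19) = 62  (check: 796·(-13) + 167·62 = 6)
  q = 1: r = 5, s = 4 − 1·(-13) = 17, t = -19 − 1·62 = -81  (check: 796·17 + 167·(-81) = 5)
  q = 1: r = 1, s = -13 − 1·17 = -30, t = 62 − 1·(-81) = 143  (check: 796·(-30) + 167·143 = 1)
The row with r = 1 (the gcd) gives the Bezout coefficients s = -30, t = 143.
Result: 796 · (-30) + 167 · (143) = 1.

gcd(796, 167) = 1; s = -30, t = 143 (check: 796·(-30) + 167·143 = 1).


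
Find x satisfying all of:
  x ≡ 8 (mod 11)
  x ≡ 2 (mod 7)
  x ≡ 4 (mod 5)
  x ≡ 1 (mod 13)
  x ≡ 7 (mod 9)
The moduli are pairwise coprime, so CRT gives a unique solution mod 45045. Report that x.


Product of moduli M = 11 · 7 · 5 · 13 · 9 = 45045.
Merge one congruence at a time:
  Start: x ≡ 8 (mod 11).
  Combine with x ≡ 2 (mod 7); new modulus lcm = 77.
    Write x = 8 + 11·t and substitute into x ≡ 2 (mod 7): 11·t ≡ 2 − 8 = -6 (mod 7).
    Reduce coefficients mod 7: 4·t ≡ 1 (mod 7).
    The inverse of 4 mod 7 is 2 (since 4·2 = 8 = 1·7 + 1), so t ≡ 2·1 = 2 ≡ 2 (mod 7).
    Then x = 8 + 11·2 = 30, valid modulo lcm(11, 7) = 77: x ≡ 30 (mod 77).
  Combine with x ≡ 4 (mod 5); new modulus lcm = 385.
    Write x = 30 + 77·t and substitute into x ≡ 4 (mod 5): 77·t ≡ 4 − 30 = -26 (mod 5).
    Reduce coefficients mod 5: 2·t ≡ 4 (mod 5).
    The inverse of 2 mod 5 is 3 (since 2·3 = 6 = 1·5 + 1), so t ≡ 3·4 = 12 ≡ 2 (mod 5).
    Then x = 30 + 77·2 = 184, valid modulo lcm(77, 5) = 385: x ≡ 184 (mod 385).
  Combine with x ≡ 1 (mod 13); new modulus lcm = 5005.
    Write x = 184 + 385·t and substitute into x ≡ 1 (mod 13): 385·t ≡ 1 − 184 = -183 (mod 13).
    Reduce coefficients mod 13: 8·t ≡ 12 (mod 13).
    The inverse of 8 mod 13 is 5 (since 8·5 = 40 = 3·13 + 1), so t ≡ 5·12 = 60 ≡ 8 (mod 13).
    Then x = 184 + 385·8 = 3264, valid modulo lcm(385, 13) = 5005: x ≡ 3264 (mod 5005).
  Combine with x ≡ 7 (mod 9); new modulus lcm = 45045.
    Write x = 3264 + 5005·t and substitute into x ≡ 7 (mod 9): 5005·t ≡ 7 − 3264 = -3257 (mod 9).
    Reduce coefficients mod 9: 1·t ≡ 1 (mod 9).
    So t ≡ 1 (mod 9).
    Then x = 3264 + 5005·1 = 8269, valid modulo lcm(5005, 9) = 45045: x ≡ 8269 (mod 45045).
Verify against each original: 8269 mod 11 = 8, 8269 mod 7 = 2, 8269 mod 5 = 4, 8269 mod 13 = 1, 8269 mod 9 = 7.

x ≡ 8269 (mod 45045).


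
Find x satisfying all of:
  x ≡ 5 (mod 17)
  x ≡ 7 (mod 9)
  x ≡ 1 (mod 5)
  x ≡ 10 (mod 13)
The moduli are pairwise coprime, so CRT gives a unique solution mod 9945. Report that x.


Product of moduli M = 17 · 9 · 5 · 13 = 9945.
Merge one congruence at a time:
  Start: x ≡ 5 (mod 17).
  Combine with x ≡ 7 (mod 9); new modulus lcm = 153.
    Write x = 5 + 17·t and substitute into x ≡ 7 (mod 9): 17·t ≡ 7 − 5 = 2 (mod 9).
    Reduce coefficients mod 9: 8·t ≡ 2 (mod 9).
    The inverse of 8 mod 9 is 8 (since 8·8 = 64 = 7·9 + 1), so t ≡ 8·2 = 16 ≡ 7 (mod 9).
    Then x = 5 + 17·7 = 124, valid modulo lcm(17, 9) = 153: x ≡ 124 (mod 153).
  Combine with x ≡ 1 (mod 5); new modulus lcm = 765.
    Write x = 124 + 153·t and substitute into x ≡ 1 (mod 5): 153·t ≡ 1 − 124 = -123 (mod 5).
    Reduce coefficients mod 5: 3·t ≡ 2 (mod 5).
    The inverse of 3 mod 5 is 2 (since 3·2 = 6 = 1·5 + 1), so t ≡ 2·2 = 4 ≡ 4 (mod 5).
    Then x = 124 + 153·4 = 736, valid modulo lcm(153, 5) = 765: x ≡ 736 (mod 765).
  Combine with x ≡ 10 (mod 13); new modulus lcm = 9945.
    Write x = 736 + 765·t and substitute into x ≡ 10 (mod 13): 765·t ≡ 10 − 736 = -726 (mod 13).
    Reduce coefficients mod 13: 11·t ≡ 2 (mod 13).
    The inverse of 11 mod 13 is 6 (since 11·6 = 66 = 5·13 + 1), so t ≡ 6·2 = 12 ≡ 12 (mod 13).
    Then x = 736 + 765·12 = 9916, valid modulo lcm(765, 13) = 9945: x ≡ 9916 (mod 9945).
Verify against each original: 9916 mod 17 = 5, 9916 mod 9 = 7, 9916 mod 5 = 1, 9916 mod 13 = 10.

x ≡ 9916 (mod 9945).


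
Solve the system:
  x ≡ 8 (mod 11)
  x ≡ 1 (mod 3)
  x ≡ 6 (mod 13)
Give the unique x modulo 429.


Moduli 11, 3, 13 are pairwise coprime; by CRT there is a unique solution modulo M = 11 · 3 · 13 = 429.
Solve pairwise, accumulating the modulus:
  Start with x ≡ 8 (mod 11).
  Combine with x ≡ 1 (mod 3): since gcd(11, 3) = 1, we get a unique residue mod 33.
    Write x = 8 + 11·t and substitute into x ≡ 1 (mod 3): 11·t ≡ 1 − 8 = -7 (mod 3).
    Reduce coefficients mod 3: 2·t ≡ 2 (mod 3).
    The inverse of 2 mod 3 is 2 (since 2·2 = 4 = 1·3 + 1), so t ≡ 2·2 = 4 ≡ 1 (mod 3).
    Then x = 8 + 11·1 = 19, valid modulo lcm(11, 3) = 33: x ≡ 19 (mod 33).
  Combine with x ≡ 6 (mod 13): since gcd(33, 13) = 1, we get a unique residue mod 429.
    Write x = 19 + 33·t and substitute into x ≡ 6 (mod 13): 33·t ≡ 6 − 19 = -13 (mod 13).
    Reduce coefficients mod 13: 7·t ≡ 0 (mod 13).
    The inverse of 7 mod 13 is 2 (since 7·2 = 14 = 1·13 + 1), so t ≡ 2·0 = 0 ≡ 0 (mod 13).
    Then x = 19 + 33·0 = 19, valid modulo lcm(33, 13) = 429: x ≡ 19 (mod 429).
Verify: 19 mod 11 = 8 ✓, 19 mod 3 = 1 ✓, 19 mod 13 = 6 ✓.

x ≡ 19 (mod 429).


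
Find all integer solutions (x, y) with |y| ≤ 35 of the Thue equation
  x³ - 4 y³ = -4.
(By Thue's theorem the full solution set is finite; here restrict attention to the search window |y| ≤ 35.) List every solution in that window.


The equation is x³ - 4y³ = -4. For fixed y, x³ = 4·y³ − 4, so a solution requires the RHS to be a perfect cube.
Strategy: iterate y from -35 to 35, compute RHS = 4·y³ − 4, and check whether it is a (positive or negative) perfect cube.
Check small values of y:
  y = 0: RHS = -4 is not a perfect cube.
  y = 1: RHS = 0 = (0)³ ⇒ x = 0 works.
  y = -1: RHS = -8 = (-2)³ ⇒ x = -2 works.
  y = 2: RHS = 28 is not a perfect cube.
  y = -2: RHS = -36 is not a perfect cube.
  y = 3: RHS = 104 is not a perfect cube.
  y = -3: RHS = -112 is not a perfect cube.
Continuing the search up to |y| = 35 finds no further solutions beyond those listed.
Collected solutions: (0, 1), (-2, -1).

Solutions (with |y| ≤ 35): (0, 1), (-2, -1).


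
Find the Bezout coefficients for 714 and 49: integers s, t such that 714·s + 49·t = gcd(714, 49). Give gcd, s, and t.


Euclidean algorithm on (714, 49) — divide until remainder is 0:
  714 = 14 · 49 + 28
  49 = 1 · 28 + 21
  28 = 1 · 21 + 7
  21 = 3 · 7 + 0
gcd(714, 49) = 7.
Track Bezout coefficients alongside the remainders: start with r₀ = 714 = a·1 + b·0 (s = 1, t = 0) and r₁ = 49 = a·0 + b·1 (s = 0, t = 1); each new remainder r_{k+1} = r_{k-1} − q_k·r_k inherits s_{k+1} = s_{k-1} − q_k·s_k, t_{k+1} = t_{k-1} − q_k·t_k, so r_k = a·s_k + b·t_k at every step:
  q = 14: r = 28, s = 1 − 14·0 = 1, t = 0 − 14·1 = -14  (check: 714·1 + 49·(-14) = 28)
  q = 1: r = 21, s = 0 − 1·1 = -1, t = 1 − 1·(-14) = 15  (check: 714·(-1) + 49·15 = 21)
  q = 1: r = 7, s = 1 − 1·(-1) = 2, t = -14 − 1·15 = -29  (check: 714·2 + 49·(-29) = 7)
The row with r = 7 (the gcd) gives the Bezout coefficients s = 2, t = -29.
Result: 714 · (2) + 49 · (-29) = 7.

gcd(714, 49) = 7; s = 2, t = -29 (check: 714·2 + 49·(-29) = 7).


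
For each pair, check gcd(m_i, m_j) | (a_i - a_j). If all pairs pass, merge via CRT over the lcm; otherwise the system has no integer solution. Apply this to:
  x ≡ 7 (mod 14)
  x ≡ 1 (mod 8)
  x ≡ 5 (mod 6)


Moduli 14, 8, 6 are not pairwise coprime, so CRT works modulo lcm(m_i) when all pairwise compatibility conditions hold.
Pairwise compatibility: gcd(m_i, m_j) must divide a_i - a_j for every pair.
Merge one congruence at a time:
  Start: x ≡ 7 (mod 14).
  Combine with x ≡ 1 (mod 8): gcd(14, 8) = 2; 1 - 7 = -6, which IS divisible by 2, so compatible.
    Write x = 7 + 14·t and substitute into x ≡ 1 (mod 8): 14·t ≡ 1 − 7 = -6 (mod 8).
    Divide the congruence (and modulus) by g = 2: 7·t ≡ -3 (mod 4).
    Reduce coefficients mod 4: 3·t ≡ 1 (mod 4).
    The inverse of 3 mod 4 is 3 (since 3·3 = 9 = 2·4 + 1), so t ≡ 3·1 = 3 ≡ 3 (mod 4).
    Then x = 7 + 14·3 = 49, valid modulo lcm(14, 8) = 56: x ≡ 49 (mod 56).
  Combine with x ≡ 5 (mod 6): gcd(56, 6) = 2; 5 - 49 = -44, which IS divisible by 2, so compatible.
    Write x = 49 + 56·t and substitute into x ≡ 5 (mod 6): 56·t ≡ 5 − 49 = -44 (mod 6).
    Divide the congruence (and modulus) by g = 2: 28·t ≡ -22 (mod 3).
    Reduce coefficients mod 3: 1·t ≡ 2 (mod 3).
    So t ≡ 2 (mod 3).
    Then x = 49 + 56·2 = 161, valid modulo lcm(56, 6) = 168: x ≡ 161 (mod 168).
Verify: 161 mod 14 = 7, 161 mod 8 = 1, 161 mod 6 = 5.

x ≡ 161 (mod 168).


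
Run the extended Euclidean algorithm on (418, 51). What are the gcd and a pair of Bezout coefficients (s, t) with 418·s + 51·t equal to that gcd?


Euclidean algorithm on (418, 51) — divide until remainder is 0:
  418 = 8 · 51 + 10
  51 = 5 · 10 + 1
  10 = 10 · 1 + 0
gcd(418, 51) = 1.
Track Bezout coefficients alongside the remainders: start with r₀ = 418 = a·1 + b·0 (s = 1, t = 0) and r₁ = 51 = a·0 + b·1 (s = 0, t = 1); each new remainder r_{k+1} = r_{k-1} − q_k·r_k inherits s_{k+1} = s_{k-1} − q_k·s_k, t_{k+1} = t_{k-1} − q_k·t_k, so r_k = a·s_k + b·t_k at every step:
  q = 8: r = 10, s = 1 − 8·0 = 1, t = 0 − 8·1 = -8  (check: 418·1 + 51·(-8) = 10)
  q = 5: r = 1, s = 0 − 5·1 = -5, t = 1 − 5·(-8) = 41  (check: 418·(-5) + 51·41 = 1)
The row with r = 1 (the gcd) gives the Bezout coefficients s = -5, t = 41.
Result: 418 · (-5) + 51 · (41) = 1.

gcd(418, 51) = 1; s = -5, t = 41 (check: 418·(-5) + 51·41 = 1).


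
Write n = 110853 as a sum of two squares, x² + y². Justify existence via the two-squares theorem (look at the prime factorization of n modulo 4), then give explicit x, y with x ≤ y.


Step 1: Factor n = 110853 = 3^2 · 109 · 113.
Step 2: Check the mod-4 condition on each prime factor: 3 ≡ 3 (mod 4), exponent 2 (must be even); 109 ≡ 1 (mod 4), exponent 1; 113 ≡ 1 (mod 4), exponent 1.
All primes ≡ 3 (mod 4) appear to even exponent (or don't appear), so by the two-squares theorem n IS expressible as a sum of two squares.
Step 3: Build a representation. Group n = k² · m with k = 3 and m = 109 · 113 = 12317 (a product of primes ≡ 1 (mod 4)); a representation of m scales to one of n via (k·x)² + (k·y)² = k²(x² + y²). Each prime p ≡ 1 (mod 4) is itself a sum of two squares; find a² by testing p − a² for a perfect square:
  109: 109 − 1² = 108, 109 − 2² = 105, 109 − 3² = 100 = 10² ⇒ 109 = 3² + 10².
  113: 113 − 1² = 112, 113 − 2² = 109, 113 − 3² = 104, 113 − 4² = 97, 113 − 5² = 88, 113 − 6² = 77, 113 − 7² = 64 = 8² ⇒ 113 = 7² + 8².
  Combine using the Brahmagupta–Fibonacci identity (a² + b²)(c² + d²) = (ac − bd)² + (ad + bc)² = (ac + bd)² + (ad − bc)²:
  109 · 113 = 12317: from (3² + 10²)(7² + 8²), take (3·7 − 10·8, 3·8 + 10·7) = (21 − 80, 24 + 70) = (-59, 94); dropping signs (only squares matter) gives (59, 94); check 59² + 94² = 3481 + 8836 = 12317 ✓.
  Scale by k = 3: (3·59, 3·94) = (177, 282).
Step 4: Order so x ≤ y and verify: 177² + 282² = 31329 + 79524 = 110853 = n. ✓

n = 110853 = 177² + 282² (one valid representation with x ≤ y).


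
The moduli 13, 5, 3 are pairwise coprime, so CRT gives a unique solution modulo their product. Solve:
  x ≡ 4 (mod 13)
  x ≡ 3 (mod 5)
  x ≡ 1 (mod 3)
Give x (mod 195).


Moduli 13, 5, 3 are pairwise coprime; by CRT there is a unique solution modulo M = 13 · 5 · 3 = 195.
Solve pairwise, accumulating the modulus:
  Start with x ≡ 4 (mod 13).
  Combine with x ≡ 3 (mod 5): since gcd(13, 5) = 1, we get a unique residue mod 65.
    Write x = 4 + 13·t and substitute into x ≡ 3 (mod 5): 13·t ≡ 3 − 4 = -1 (mod 5).
    Reduce coefficients mod 5: 3·t ≡ 4 (mod 5).
    The inverse of 3 mod 5 is 2 (since 3·2 = 6 = 1·5 + 1), so t ≡ 2·4 = 8 ≡ 3 (mod 5).
    Then x = 4 + 13·3 = 43, valid modulo lcm(13, 5) = 65: x ≡ 43 (mod 65).
  Combine with x ≡ 1 (mod 3): since gcd(65, 3) = 1, we get a unique residue mod 195.
    Write x = 43 + 65·t and substitute into x ≡ 1 (mod 3): 65·t ≡ 1 − 43 = -42 (mod 3).
    Reduce coefficients mod 3: 2·t ≡ 0 (mod 3).
    The inverse of 2 mod 3 is 2 (since 2·2 = 4 = 1·3 + 1), so t ≡ 2·0 = 0 ≡ 0 (mod 3).
    Then x = 43 + 65·0 = 43, valid modulo lcm(65, 3) = 195: x ≡ 43 (mod 195).
Verify: 43 mod 13 = 4 ✓, 43 mod 5 = 3 ✓, 43 mod 3 = 1 ✓.

x ≡ 43 (mod 195).


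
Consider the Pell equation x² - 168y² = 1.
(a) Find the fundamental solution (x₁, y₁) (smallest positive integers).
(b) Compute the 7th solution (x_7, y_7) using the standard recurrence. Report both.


Step 1: Find the fundamental solution (x₁, y₁) of x² - 168y² = 1.
  Expand √168 as a continued fraction. a₀ = ⌊√168⌋ = 12; iterate m_{k+1} = d_k·a_k − m_k, d_{k+1} = (168 − m_{k+1}²)/d_k, a_{k+1} = ⌊(a₀ + m_{k+1})/d_{k+1}⌋ (starting m₀ = 0, d₀ = 1), with convergents p_k = a_k·p_{k-1} + p_{k-2}, q_k = a_k·q_{k-1} + q_{k-2} (p₋₁ = 1, q₋₁ = 0):
  k = 0: a₀ = 12; p₀/q₀ = 12/1; p₀² − 168·q₀² = 144 − 168 = -24.
  k = 1: m = 12, d = 24, a = ⌊(12 + 12)/24⌋ = 1; p/q = (1·12 + 1)/(1·1 + 0) = 13/1; p² − 168·q² = 169 − 168 = 1.
  The first convergent with p² − 168·q² = 1 gives the fundamental solution (x₁, y₁) = (13, 1).
Step 2: Apply the recurrence (x_{n+1}, y_{n+1}) = (x₁x_n + 168y₁y_n, x₁y_n + y₁x_n) repeatedly.
  From (x_1, y_1) = (13, 1): x_2 = 13·13 + 168·1·1 = 337; y_2 = 13·1 + 1·13 = 26.
  From (x_2, y_2) = (337, 26): x_3 = 13·337 + 168·1·26 = 8749; y_3 = 13·26 + 1·337 = 675.
  From (x_3, y_3) = (8749, 675): x_4 = 13·8749 + 168·1·675 = 227137; y_4 = 13·675 + 1·8749 = 17524.
  From (x_4, y_4) = (227137, 17524): x_5 = 13·227137 + 168·1·17524 = 5896813; y_5 = 13·17524 + 1·227137 = 454949.
  From (x_5, y_5) = (5896813, 454949): x_6 = 13·5896813 + 168·1·454949 = 153090001; y_6 = 13·454949 + 1·5896813 = 11811150.
  From (x_6, y_6) = (153090001, 11811150): x_7 = 13·153090001 + 168·1·11811150 = 3974443213; y_7 = 13·11811150 + 1·153090001 = 306634951.
Step 3: Verify x_7² - 168·y_7² = 15796198853361763369 - 15796198853361763368 = 1 (should be 1). ✓

(x_1, y_1) = (13, 1); (x_7, y_7) = (3974443213, 306634951).


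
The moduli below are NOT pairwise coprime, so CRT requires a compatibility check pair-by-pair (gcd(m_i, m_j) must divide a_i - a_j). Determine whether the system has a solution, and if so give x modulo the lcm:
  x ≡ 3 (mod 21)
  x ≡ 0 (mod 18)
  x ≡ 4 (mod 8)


Moduli 21, 18, 8 are not pairwise coprime, so CRT works modulo lcm(m_i) when all pairwise compatibility conditions hold.
Pairwise compatibility: gcd(m_i, m_j) must divide a_i - a_j for every pair.
Merge one congruence at a time:
  Start: x ≡ 3 (mod 21).
  Combine with x ≡ 0 (mod 18): gcd(21, 18) = 3; 0 - 3 = -3, which IS divisible by 3, so compatible.
    Write x = 3 + 21·t and substitute into x ≡ 0 (mod 18): 21·t ≡ 0 − 3 = -3 (mod 18).
    Divide the congruence (and modulus) by g = 3: 7·t ≡ -1 (mod 6).
    Reduce coefficients mod 6: 1·t ≡ 5 (mod 6).
    So t ≡ 5 (mod 6).
    Then x = 3 + 21·5 = 108, valid modulo lcm(21, 18) = 126: x ≡ 108 (mod 126).
  Combine with x ≡ 4 (mod 8): gcd(126, 8) = 2; 4 - 108 = -104, which IS divisible by 2, so compatible.
    Write x = 108 + 126·t and substitute into x ≡ 4 (mod 8): 126·t ≡ 4 − 108 = -104 (mod 8).
    Divide the congruence (and modulus) by g = 2: 63·t ≡ -52 (mod 4).
    Reduce coefficients mod 4: 3·t ≡ 0 (mod 4).
    The inverse of 3 mod 4 is 3 (since 3·3 = 9 = 2·4 + 1), so t ≡ 3·0 = 0 ≡ 0 (mod 4).
    Then x = 108 + 126·0 = 108, valid modulo lcm(126, 8) = 504: x ≡ 108 (mod 504).
Verify: 108 mod 21 = 3, 108 mod 18 = 0, 108 mod 8 = 4.

x ≡ 108 (mod 504).


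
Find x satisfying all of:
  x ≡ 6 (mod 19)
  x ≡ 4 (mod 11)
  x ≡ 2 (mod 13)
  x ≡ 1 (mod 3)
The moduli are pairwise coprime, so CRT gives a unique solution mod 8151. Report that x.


Product of moduli M = 19 · 11 · 13 · 3 = 8151.
Merge one congruence at a time:
  Start: x ≡ 6 (mod 19).
  Combine with x ≡ 4 (mod 11); new modulus lcm = 209.
    Write x = 6 + 19·t and substitute into x ≡ 4 (mod 11): 19·t ≡ 4 − 6 = -2 (mod 11).
    Reduce coefficients mod 11: 8·t ≡ 9 (mod 11).
    The inverse of 8 mod 11 is 7 (since 8·7 = 56 = 5·11 + 1), so t ≡ 7·9 = 63 ≡ 8 (mod 11).
    Then x = 6 + 19·8 = 158, valid modulo lcm(19, 11) = 209: x ≡ 158 (mod 209).
  Combine with x ≡ 2 (mod 13); new modulus lcm = 2717.
    Write x = 158 + 209·t and substitute into x ≡ 2 (mod 13): 209·t ≡ 2 − 158 = -156 (mod 13).
    Reduce coefficients mod 13: 1·t ≡ 0 (mod 13).
    So t ≡ 0 (mod 13).
    Then x = 158 + 209·0 = 158, valid modulo lcm(209, 13) = 2717: x ≡ 158 (mod 2717).
  Combine with x ≡ 1 (mod 3); new modulus lcm = 8151.
    Write x = 158 + 2717·t and substitute into x ≡ 1 (mod 3): 2717·t ≡ 1 − 158 = -157 (mod 3).
    Reduce coefficients mod 3: 2·t ≡ 2 (mod 3).
    The inverse of 2 mod 3 is 2 (since 2·2 = 4 = 1·3 + 1), so t ≡ 2·2 = 4 ≡ 1 (mod 3).
    Then x = 158 + 2717·1 = 2875, valid modulo lcm(2717, 3) = 8151: x ≡ 2875 (mod 8151).
Verify against each original: 2875 mod 19 = 6, 2875 mod 11 = 4, 2875 mod 13 = 2, 2875 mod 3 = 1.

x ≡ 2875 (mod 8151).


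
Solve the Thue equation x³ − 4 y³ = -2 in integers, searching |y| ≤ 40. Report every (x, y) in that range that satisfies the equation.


The equation is x³ - 4y³ = -2. For fixed y, x³ = 4·y³ − 2, so a solution requires the RHS to be a perfect cube.
Strategy: iterate y from -40 to 40, compute RHS = 4·y³ − 2, and check whether it is a (positive or negative) perfect cube.
Check small values of y:
  y = 0: RHS = -2 is not a perfect cube.
  y = 1: RHS = 2 is not a perfect cube.
  y = -1: RHS = -6 is not a perfect cube.
  y = 2: RHS = 30 is not a perfect cube.
  y = -2: RHS = -34 is not a perfect cube.
  y = 3: RHS = 106 is not a perfect cube.
  y = -3: RHS = -110 is not a perfect cube.
Continuing the search up to |y| = 40 finds no solutions either.
No (x, y) in the scanned range satisfies the equation.

No integer solutions with |y| ≤ 40.


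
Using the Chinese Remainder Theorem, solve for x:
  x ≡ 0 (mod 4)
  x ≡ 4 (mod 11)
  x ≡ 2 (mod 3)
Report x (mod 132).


Moduli 4, 11, 3 are pairwise coprime; by CRT there is a unique solution modulo M = 4 · 11 · 3 = 132.
Solve pairwise, accumulating the modulus:
  Start with x ≡ 0 (mod 4).
  Combine with x ≡ 4 (mod 11): since gcd(4, 11) = 1, we get a unique residue mod 44.
    Write x = 0 + 4·t and substitute into x ≡ 4 (mod 11): 4·t ≡ 4 − 0 = 4 (mod 11).
    The inverse of 4 mod 11 is 3 (since 4·3 = 12 = 1·11 + 1), so t ≡ 3·4 = 12 ≡ 1 (mod 11).
    Then x = 0 + 4·1 = 4, valid modulo lcm(4, 11) = 44: x ≡ 4 (mod 44).
  Combine with x ≡ 2 (mod 3): since gcd(44, 3) = 1, we get a unique residue mod 132.
    Write x = 4 + 44·t and substitute into x ≡ 2 (mod 3): 44·t ≡ 2 − 4 = -2 (mod 3).
    Reduce coefficients mod 3: 2·t ≡ 1 (mod 3).
    The inverse of 2 mod 3 is 2 (since 2·2 = 4 = 1·3 + 1), so t ≡ 2·1 = 2 ≡ 2 (mod 3).
    Then x = 4 + 44·2 = 92, valid modulo lcm(44, 3) = 132: x ≡ 92 (mod 132).
Verify: 92 mod 4 = 0 ✓, 92 mod 11 = 4 ✓, 92 mod 3 = 2 ✓.

x ≡ 92 (mod 132).


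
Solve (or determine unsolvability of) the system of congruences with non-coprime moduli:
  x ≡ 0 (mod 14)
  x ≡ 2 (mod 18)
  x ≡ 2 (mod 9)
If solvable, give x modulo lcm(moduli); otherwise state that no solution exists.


Moduli 14, 18, 9 are not pairwise coprime, so CRT works modulo lcm(m_i) when all pairwise compatibility conditions hold.
Pairwise compatibility: gcd(m_i, m_j) must divide a_i - a_j for every pair.
Merge one congruence at a time:
  Start: x ≡ 0 (mod 14).
  Combine with x ≡ 2 (mod 18): gcd(14, 18) = 2; 2 - 0 = 2, which IS divisible by 2, so compatible.
    Write x = 0 + 14·t and substitute into x ≡ 2 (mod 18): 14·t ≡ 2 − 0 = 2 (mod 18).
    Divide the congruence (and modulus) by g = 2: 7·t ≡ 1 (mod 9).
    The inverse of 7 mod 9 is 4 (since 7·4 = 28 = 3·9 + 1), so t ≡ 4·1 = 4 ≡ 4 (mod 9).
    Then x = 0 + 14·4 = 56, valid modulo lcm(14, 18) = 126: x ≡ 56 (mod 126).
  Combine with x ≡ 2 (mod 9): gcd(126, 9) = 9; 2 - 56 = -54, which IS divisible by 9, so compatible.
    Write x = 56 + 126·t and substitute into x ≡ 2 (mod 9): 126·t ≡ 2 − 56 = -54 (mod 9).
    Divide the congruence (and modulus) by g = 9: 14·t ≡ -6 (mod 1).
    Modulo 1 every t works; take t = 0.
    Then x = 56 + 126·0 = 56, valid modulo lcm(126, 9) = 126: x ≡ 56 (mod 126).
Verify: 56 mod 14 = 0, 56 mod 18 = 2, 56 mod 9 = 2.

x ≡ 56 (mod 126).


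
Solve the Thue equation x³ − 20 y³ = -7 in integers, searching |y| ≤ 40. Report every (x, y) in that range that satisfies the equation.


The equation is x³ - 20y³ = -7. For fixed y, x³ = 20·y³ − 7, so a solution requires the RHS to be a perfect cube.
Strategy: iterate y from -40 to 40, compute RHS = 20·y³ − 7, and check whether it is a (positive or negative) perfect cube.
Check small values of y:
  y = 0: RHS = -7 is not a perfect cube.
  y = 1: RHS = 13 is not a perfect cube.
  y = -1: RHS = -27 = (-3)³ ⇒ x = -3 works.
  y = 2: RHS = 153 is not a perfect cube.
  y = -2: RHS = -167 is not a perfect cube.
  y = 3: RHS = 533 is not a perfect cube.
  y = -3: RHS = -547 is not a perfect cube.
Continuing the search up to |y| = 40 finds no further solutions beyond those listed.
Collected solutions: (-3, -1).

Solutions (with |y| ≤ 40): (-3, -1).


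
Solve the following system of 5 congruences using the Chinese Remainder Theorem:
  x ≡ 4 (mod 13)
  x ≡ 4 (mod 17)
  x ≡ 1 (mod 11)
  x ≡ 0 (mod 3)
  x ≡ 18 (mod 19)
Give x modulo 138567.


Product of moduli M = 13 · 17 · 11 · 3 · 19 = 138567.
Merge one congruence at a time:
  Start: x ≡ 4 (mod 13).
  Combine with x ≡ 4 (mod 17); new modulus lcm = 221.
    Write x = 4 + 13·t and substitute into x ≡ 4 (mod 17): 13·t ≡ 4 − 4 = 0 (mod 17).
    The inverse of 13 mod 17 is 4 (since 13·4 = 52 = 3·17 + 1), so t ≡ 4·0 = 0 ≡ 0 (mod 17).
    Then x = 4 + 13·0 = 4, valid modulo lcm(13, 17) = 221: x ≡ 4 (mod 221).
  Combine with x ≡ 1 (mod 11); new modulus lcm = 2431.
    Write x = 4 + 221·t and substitute into x ≡ 1 (mod 11): 221·t ≡ 1 − 4 = -3 (mod 11).
    Reduce coefficients mod 11: 1·t ≡ 8 (mod 11).
    So t ≡ 8 (mod 11).
    Then x = 4 + 221·8 = 1772, valid modulo lcm(221, 11) = 2431: x ≡ 1772 (mod 2431).
  Combine with x ≡ 0 (mod 3); new modulus lcm = 7293.
    Write x = 1772 + 2431·t and substitute into x ≡ 0 (mod 3): 2431·t ≡ 0 − 1772 = -1772 (mod 3).
    Reduce coefficients mod 3: 1·t ≡ 1 (mod 3).
    So t ≡ 1 (mod 3).
    Then x = 1772 + 2431·1 = 4203, valid modulo lcm(2431, 3) = 7293: x ≡ 4203 (mod 7293).
  Combine with x ≡ 18 (mod 19); new modulus lcm = 138567.
    Write x = 4203 + 7293·t and substitute into x ≡ 18 (mod 19): 7293·t ≡ 18 − 4203 = -4185 (mod 19).
    Reduce coefficients mod 19: 16·t ≡ 14 (mod 19).
    The inverse of 16 mod 19 is 6 (since 16·6 = 96 = 5·19 + 1), so t ≡ 6·14 = 84 ≡ 8 (mod 19).
    Then x = 4203 + 7293·8 = 62547, valid modulo lcm(7293, 19) = 138567: x ≡ 62547 (mod 138567).
Verify against each original: 62547 mod 13 = 4, 62547 mod 17 = 4, 62547 mod 11 = 1, 62547 mod 3 = 0, 62547 mod 19 = 18.

x ≡ 62547 (mod 138567).
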